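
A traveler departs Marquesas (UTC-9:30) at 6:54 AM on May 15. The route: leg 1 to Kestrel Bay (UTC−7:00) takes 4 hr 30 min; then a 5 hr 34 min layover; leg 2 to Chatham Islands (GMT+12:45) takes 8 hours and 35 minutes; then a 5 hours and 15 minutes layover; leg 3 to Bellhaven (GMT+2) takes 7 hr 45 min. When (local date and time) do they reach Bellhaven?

2:03 AM on May 17

Convert departure to UTC: 6:54 AM + 9:30 = 4:24 PM UTC on May 15.
Add 4 hours and 30 minutes leg 1 → 8:54 PM UTC.
Add 5 hours and 34 minutes layover in Kestrel Bay → 2:28 AM UTC (May 16).
Add 8 hours 35 minutes leg 2 → 11:03 AM UTC.
Add 5 hours and 15 minutes layover in Chatham Islands → 4:18 PM UTC.
Add 7 hours 45 minutes leg 3 → 12:03 AM UTC (May 17).
Bellhaven is UTC+2:00, so local arrival = 12:03 AM + 2:00 = 2:03 AM on May 17.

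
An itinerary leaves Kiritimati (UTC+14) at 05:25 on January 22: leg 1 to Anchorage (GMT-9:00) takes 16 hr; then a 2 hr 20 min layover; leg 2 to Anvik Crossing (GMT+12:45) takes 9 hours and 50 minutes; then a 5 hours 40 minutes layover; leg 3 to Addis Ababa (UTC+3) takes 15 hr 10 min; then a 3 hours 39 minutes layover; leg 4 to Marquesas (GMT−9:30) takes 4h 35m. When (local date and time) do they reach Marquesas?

Convert departure to UTC: 05:25 − 14:00 = 15:25 UTC on Jan 21.
Add 16 hours leg 1 → 07:25 UTC (Jan 22).
Add 2 hours 20 minutes layover in Anchorage → 09:45 UTC.
Add 9 hours and 50 minutes leg 2 → 19:35 UTC.
Add 5 hours and 40 minutes layover in Anvik Crossing → 01:15 UTC (Jan 23).
Add 15 hours and 10 minutes leg 3 → 16:25 UTC.
Add 3 hours and 39 minutes layover in Addis Ababa → 20:04 UTC.
Add 4 hours and 35 minutes leg 4 → 00:39 UTC (Jan 24).
Marquesas is UTC−9:30, so local arrival = 00:39 − 9:30 = 15:09 on Jan 23.

15:09 on Jan 23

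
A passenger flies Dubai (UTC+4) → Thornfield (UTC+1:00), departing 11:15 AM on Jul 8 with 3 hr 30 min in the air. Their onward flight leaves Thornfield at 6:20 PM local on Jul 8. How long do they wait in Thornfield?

6 hours 35 minutes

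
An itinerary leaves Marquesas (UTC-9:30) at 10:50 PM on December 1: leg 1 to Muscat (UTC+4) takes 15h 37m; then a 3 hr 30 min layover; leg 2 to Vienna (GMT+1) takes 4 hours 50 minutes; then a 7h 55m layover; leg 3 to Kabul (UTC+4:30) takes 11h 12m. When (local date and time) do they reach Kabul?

7:54 AM on December 4

Convert departure to UTC: 10:50 PM + 9:30 = 8:20 AM UTC on Dec 2.
Add 15 hours and 37 minutes leg 1 → 11:57 PM UTC.
Add 3 hours and 30 minutes layover in Muscat → 3:27 AM UTC (Dec 3).
Add 4 hours and 50 minutes leg 2 → 8:17 AM UTC.
Add 7 hours 55 minutes layover in Vienna → 4:12 PM UTC.
Add 11 hours and 12 minutes leg 3 → 3:24 AM UTC (Dec 4).
Kabul is UTC+4:30, so local arrival = 3:24 AM + 4:30 = 7:54 AM on Dec 4.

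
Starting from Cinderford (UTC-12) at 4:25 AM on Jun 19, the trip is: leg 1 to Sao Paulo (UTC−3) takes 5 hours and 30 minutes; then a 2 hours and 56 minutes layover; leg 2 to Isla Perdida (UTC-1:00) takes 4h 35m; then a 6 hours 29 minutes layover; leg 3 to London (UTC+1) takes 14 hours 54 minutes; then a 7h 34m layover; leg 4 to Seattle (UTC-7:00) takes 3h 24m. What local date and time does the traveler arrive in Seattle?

Convert departure to UTC: 4:25 AM + 12:00 = 4:25 PM UTC on Jun 19.
Add 5 hours and 30 minutes leg 1 → 9:55 PM UTC.
Add 2 hours and 56 minutes layover in Sao Paulo → 12:51 AM UTC (Jun 20).
Add 4 hours 35 minutes leg 2 → 5:26 AM UTC.
Add 6 hours and 29 minutes layover in Isla Perdida → 11:55 AM UTC.
Add 14 hours and 54 minutes leg 3 → 2:49 AM UTC (Jun 21).
Add 7 hours and 34 minutes layover in London → 10:23 AM UTC.
Add 3 hours and 24 minutes leg 4 → 1:47 PM UTC.
Seattle is UTC−7:00, so local arrival = 1:47 PM − 7:00 = 6:47 AM on Jun 21.

6:47 AM on June 21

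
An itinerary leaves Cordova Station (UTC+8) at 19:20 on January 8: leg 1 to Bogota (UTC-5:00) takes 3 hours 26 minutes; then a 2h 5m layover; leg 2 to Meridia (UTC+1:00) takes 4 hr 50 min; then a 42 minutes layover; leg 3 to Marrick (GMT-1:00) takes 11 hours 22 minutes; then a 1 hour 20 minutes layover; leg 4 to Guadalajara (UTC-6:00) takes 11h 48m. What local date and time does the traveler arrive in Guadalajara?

16:53 on January 9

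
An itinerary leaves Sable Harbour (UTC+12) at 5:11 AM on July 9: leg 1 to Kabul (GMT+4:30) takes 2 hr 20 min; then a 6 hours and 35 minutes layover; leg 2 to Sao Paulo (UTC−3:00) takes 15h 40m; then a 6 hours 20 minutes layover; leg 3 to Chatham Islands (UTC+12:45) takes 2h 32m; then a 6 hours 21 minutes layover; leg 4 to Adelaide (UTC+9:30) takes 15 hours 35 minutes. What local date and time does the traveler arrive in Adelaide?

10:04 AM on July 11

Convert departure to UTC: 5:11 AM − 12:00 = 5:11 PM UTC on Jul 8.
Add 2 hours 20 minutes leg 1 → 7:31 PM UTC.
Add 6 hours and 35 minutes layover in Kabul → 2:06 AM UTC (Jul 9).
Add 15 hours and 40 minutes leg 2 → 5:46 PM UTC.
Add 6 hours 20 minutes layover in Sao Paulo → 12:06 AM UTC (Jul 10).
Add 2 hours 32 minutes leg 3 → 2:38 AM UTC.
Add 6 hours and 21 minutes layover in Chatham Islands → 8:59 AM UTC.
Add 15 hours and 35 minutes leg 4 → 12:34 AM UTC (Jul 11).
Adelaide is UTC+9:30, so local arrival = 12:34 AM + 9:30 = 10:04 AM on Jul 11.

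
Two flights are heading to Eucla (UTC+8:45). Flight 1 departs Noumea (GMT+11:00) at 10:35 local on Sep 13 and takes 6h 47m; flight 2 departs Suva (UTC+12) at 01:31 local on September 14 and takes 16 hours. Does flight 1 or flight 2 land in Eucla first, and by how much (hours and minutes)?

the first, by 23 hours 9 minutes

Flight 1 in UTC: 10:35 − 11:00 = 23:35 on Sep 12.
+6 hours 47 minutes → arrive 06:22 UTC on Sep 13.
Flight 2 in UTC: 01:31 − 12:00 = 13:31 on Sep 13.
+16 hours → arrive 05:31 UTC on Sep 14.
Flight 1 lands earlier by 23 hours 9 minutes.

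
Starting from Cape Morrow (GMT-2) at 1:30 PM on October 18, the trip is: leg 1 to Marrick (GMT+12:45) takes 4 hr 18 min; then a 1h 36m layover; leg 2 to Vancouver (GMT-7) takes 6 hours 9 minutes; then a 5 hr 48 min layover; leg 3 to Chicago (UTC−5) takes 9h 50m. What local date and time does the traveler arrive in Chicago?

Convert departure to UTC: 1:30 PM + 2:00 = 3:30 PM UTC on Oct 18.
Add 4 hours 18 minutes leg 1 → 7:48 PM UTC.
Add 1 hour 36 minutes layover in Marrick → 9:24 PM UTC.
Add 6 hours and 9 minutes leg 2 → 3:33 AM UTC (Oct 19).
Add 5 hours 48 minutes layover in Vancouver → 9:21 AM UTC.
Add 9 hours and 50 minutes leg 3 → 7:11 PM UTC.
Chicago is UTC−5:00, so local arrival = 7:11 PM − 5:00 = 2:11 PM on Oct 19.

2:11 PM on October 19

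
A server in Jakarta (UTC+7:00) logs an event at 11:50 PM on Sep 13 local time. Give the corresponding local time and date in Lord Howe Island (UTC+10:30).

3:20 AM on September 14

In UTC: 11:50 PM − 7:00 = 4:50 PM on Sep 13.
Lord Howe Island is UTC+10:30: 4:50 PM + 10:30 = 3:20 AM on Sep 14.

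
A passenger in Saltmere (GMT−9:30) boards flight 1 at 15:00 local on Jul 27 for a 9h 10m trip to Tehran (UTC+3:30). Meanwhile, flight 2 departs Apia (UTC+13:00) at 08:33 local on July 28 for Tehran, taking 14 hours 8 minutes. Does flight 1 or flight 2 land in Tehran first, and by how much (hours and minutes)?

Flight 1 in UTC: 15:00 + 9:30 = 00:30 on Jul 28.
+9 hours and 10 minutes → arrive 09:40 UTC on Jul 28.
Flight 2 in UTC: 08:33 − 13:00 = 19:33 on Jul 27.
+14 hours 8 minutes → arrive 09:41 UTC on Jul 28.
Flight 1 lands earlier by 1 minute.

the first, by 1 minute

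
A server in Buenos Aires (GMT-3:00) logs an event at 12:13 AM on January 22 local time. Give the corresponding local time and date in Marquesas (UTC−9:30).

5:43 PM on January 21

In UTC: 12:13 AM + 3:00 = 3:13 AM on Jan 22.
Marquesas is UTC−9:30: 3:13 AM − 9:30 = 5:43 PM on Jan 21.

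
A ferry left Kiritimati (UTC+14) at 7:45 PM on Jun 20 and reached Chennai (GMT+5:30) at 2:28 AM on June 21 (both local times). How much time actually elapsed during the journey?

Departure in UTC: 7:45 PM − 14:00 = 5:45 AM on Jun 20.
Arrival in UTC: 2:28 AM − 5:30 = 8:58 PM on Jun 20.
Elapsed = 8:58 PM − 5:45 AM = 15 hours 13 minutes.

15 hours 13 minutes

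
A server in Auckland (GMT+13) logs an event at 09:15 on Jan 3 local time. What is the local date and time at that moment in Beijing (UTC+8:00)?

Beijing is 5:00 behind Auckland.
Shift by the zone difference: 09:15 − 5:00 = 04:15 on Jan 3 in Beijing.

04:15 on January 3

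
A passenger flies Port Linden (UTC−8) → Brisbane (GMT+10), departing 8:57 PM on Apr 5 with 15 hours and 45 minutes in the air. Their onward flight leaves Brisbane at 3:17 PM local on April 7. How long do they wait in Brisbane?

Convert departure to UTC: 8:57 PM + 8:00 = 4:57 AM UTC on Apr 6.
Add 15 hours 45 minutes flight time → 8:42 PM UTC.
Brisbane is UTC+10:00, so local arrival = 8:42 PM + 10:00 = 6:42 AM on Apr 7.
Layover = 3:17 PM − 6:42 AM = 8 hours 35 minutes.

8 hours 35 minutes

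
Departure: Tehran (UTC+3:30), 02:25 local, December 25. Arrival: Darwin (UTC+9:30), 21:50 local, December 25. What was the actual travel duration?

Departure in UTC: 02:25 − 3:30 = 22:55 on Dec 24.
Arrival in UTC: 21:50 − 9:30 = 12:20 on Dec 25.
Elapsed = 12:20 − 22:55 (+1 day) = 13 hours 25 minutes.

13 hours 25 minutes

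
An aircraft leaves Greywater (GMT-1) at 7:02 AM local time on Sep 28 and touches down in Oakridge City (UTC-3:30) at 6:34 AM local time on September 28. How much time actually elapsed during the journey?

2 hours 2 minutes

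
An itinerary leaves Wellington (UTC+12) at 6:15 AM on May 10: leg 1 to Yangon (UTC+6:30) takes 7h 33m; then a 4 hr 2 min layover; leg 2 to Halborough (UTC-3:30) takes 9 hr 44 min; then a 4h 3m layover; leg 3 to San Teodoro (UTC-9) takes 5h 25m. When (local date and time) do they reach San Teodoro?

4:02 PM on May 10

Convert departure to UTC: 6:15 AM − 12:00 = 6:15 PM UTC on May 9.
Add 7 hours and 33 minutes leg 1 → 1:48 AM UTC (May 10).
Add 4 hours 2 minutes layover in Yangon → 5:50 AM UTC.
Add 9 hours and 44 minutes leg 2 → 3:34 PM UTC.
Add 4 hours 3 minutes layover in Halborough → 7:37 PM UTC.
Add 5 hours 25 minutes leg 3 → 1:02 AM UTC (May 11).
San Teodoro is UTC−9:00, so local arrival = 1:02 AM − 9:00 = 4:02 PM on May 10.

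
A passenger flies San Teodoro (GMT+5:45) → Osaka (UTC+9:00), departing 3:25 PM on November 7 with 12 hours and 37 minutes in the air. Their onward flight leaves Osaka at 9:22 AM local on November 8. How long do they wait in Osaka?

Convert departure to UTC: 3:25 PM − 5:45 = 9:40 AM UTC on Nov 7.
Add 12 hours and 37 minutes flight time → 10:17 PM UTC.
Osaka is UTC+9:00, so local arrival = 10:17 PM + 9:00 = 7:17 AM on Nov 8.
Layover = 9:22 AM − 7:17 AM = 2 hours 5 minutes.

2 hours 5 minutes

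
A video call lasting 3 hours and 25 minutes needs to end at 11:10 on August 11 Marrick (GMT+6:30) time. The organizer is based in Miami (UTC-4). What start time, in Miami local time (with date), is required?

Target end time in UTC: 11:10 − 6:30 = 04:40 on Aug 11.
Subtract 3 hours 25 minutes → start 01:15 UTC on Aug 11.
Miami is UTC−4:00: 01:15 − 4:00 = 21:15 on Aug 10.

21:15 on Aug 10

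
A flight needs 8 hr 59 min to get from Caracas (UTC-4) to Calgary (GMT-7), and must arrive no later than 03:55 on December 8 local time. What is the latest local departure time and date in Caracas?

Target arrival in UTC: 03:55 + 7:00 = 10:55 on Dec 8.
Subtract 8 hours and 59 minutes → departure 01:56 UTC on Dec 8.
Caracas is UTC−4:00: 01:56 − 4:00 = 21:56 on Dec 7.

21:56 on December 7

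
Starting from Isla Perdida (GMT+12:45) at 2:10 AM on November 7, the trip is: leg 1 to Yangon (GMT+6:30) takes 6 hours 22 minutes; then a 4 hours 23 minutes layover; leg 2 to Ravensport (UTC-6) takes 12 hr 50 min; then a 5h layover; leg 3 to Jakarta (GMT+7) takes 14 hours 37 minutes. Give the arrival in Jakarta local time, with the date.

3:37 PM on November 8

Convert departure to UTC: 2:10 AM − 12:45 = 1:25 PM UTC on Nov 6.
Add 6 hours and 22 minutes leg 1 → 7:47 PM UTC.
Add 4 hours 23 minutes layover in Yangon → 12:10 AM UTC (Nov 7).
Add 12 hours and 50 minutes leg 2 → 1:00 PM UTC.
Add 5 hours layover in Ravensport → 6:00 PM UTC.
Add 14 hours and 37 minutes leg 3 → 8:37 AM UTC (Nov 8).
Jakarta is UTC+7:00, so local arrival = 8:37 AM + 7:00 = 3:37 PM on Nov 8.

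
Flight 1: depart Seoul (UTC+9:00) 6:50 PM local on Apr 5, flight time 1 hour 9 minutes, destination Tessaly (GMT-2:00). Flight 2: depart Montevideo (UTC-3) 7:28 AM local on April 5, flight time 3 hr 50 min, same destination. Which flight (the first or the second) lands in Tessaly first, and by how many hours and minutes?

the first, by 3 hours 19 minutes

Flight 1 in UTC: 6:50 PM − 9:00 = 9:50 AM on Apr 5.
+1 hour 9 minutes → arrive 10:59 AM UTC on Apr 5.
Flight 2 in UTC: 7:28 AM + 3:00 = 10:28 AM on Apr 5.
+3 hours and 50 minutes → arrive 2:18 PM UTC on Apr 5.
Flight 1 lands earlier by 3 hours 19 minutes.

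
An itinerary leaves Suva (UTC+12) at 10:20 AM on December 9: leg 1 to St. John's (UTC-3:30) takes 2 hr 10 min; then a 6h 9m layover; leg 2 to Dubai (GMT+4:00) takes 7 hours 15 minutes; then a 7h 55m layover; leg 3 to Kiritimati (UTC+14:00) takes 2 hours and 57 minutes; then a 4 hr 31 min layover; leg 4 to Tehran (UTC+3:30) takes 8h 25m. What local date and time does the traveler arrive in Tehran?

5:12 PM on December 10

Convert departure to UTC: 10:20 AM − 12:00 = 10:20 PM UTC on Dec 8.
Add 2 hours and 10 minutes leg 1 → 12:30 AM UTC (Dec 9).
Add 6 hours 9 minutes layover in St. John's → 6:39 AM UTC.
Add 7 hours and 15 minutes leg 2 → 1:54 PM UTC.
Add 7 hours 55 minutes layover in Dubai → 9:49 PM UTC.
Add 2 hours and 57 minutes leg 3 → 12:46 AM UTC (Dec 10).
Add 4 hours 31 minutes layover in Kiritimati → 5:17 AM UTC.
Add 8 hours 25 minutes leg 4 → 1:42 PM UTC.
Tehran is UTC+3:30, so local arrival = 1:42 PM + 3:30 = 5:12 PM on Dec 10.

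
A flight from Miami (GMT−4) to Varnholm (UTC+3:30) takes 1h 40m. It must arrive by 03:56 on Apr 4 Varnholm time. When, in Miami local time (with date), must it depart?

18:46 on April 3

Target arrival in UTC: 03:56 − 3:30 = 00:26 on Apr 4.
Subtract 1 hour 40 minutes → departure 22:46 UTC on Apr 3.
Miami is UTC−4:00: 22:46 − 4:00 = 18:46 on Apr 3.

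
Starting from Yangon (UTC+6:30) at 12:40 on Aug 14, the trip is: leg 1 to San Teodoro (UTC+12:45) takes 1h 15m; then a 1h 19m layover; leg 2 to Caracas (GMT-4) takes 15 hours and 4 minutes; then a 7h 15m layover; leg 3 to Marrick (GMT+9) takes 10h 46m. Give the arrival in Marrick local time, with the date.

Convert departure to UTC: 12:40 − 6:30 = 06:10 UTC on Aug 14.
Add 1 hour 15 minutes leg 1 → 07:25 UTC.
Add 1 hour 19 minutes layover in San Teodoro → 08:44 UTC.
Add 15 hours and 4 minutes leg 2 → 23:48 UTC.
Add 7 hours 15 minutes layover in Caracas → 07:03 UTC (Aug 15).
Add 10 hours 46 minutes leg 3 → 17:49 UTC.
Marrick is UTC+9:00, so local arrival = 17:49 + 9:00 = 02:49 on Aug 16.

02:49 on Aug 16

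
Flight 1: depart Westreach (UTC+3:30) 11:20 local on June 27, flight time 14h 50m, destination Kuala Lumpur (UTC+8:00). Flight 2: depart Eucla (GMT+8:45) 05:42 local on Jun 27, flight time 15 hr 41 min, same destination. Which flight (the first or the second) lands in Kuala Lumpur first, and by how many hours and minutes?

Flight 1 in UTC: 11:20 − 3:30 = 07:50 on Jun 27.
+14 hours and 50 minutes → arrive 22:40 UTC on Jun 27.
Flight 2 in UTC: 05:42 − 8:45 = 20:57 on Jun 26.
+15 hours and 41 minutes → arrive 12:38 UTC on Jun 27.
Flight 2 lands earlier by 10 hours 2 minutes.

the second, by 10 hours 2 minutes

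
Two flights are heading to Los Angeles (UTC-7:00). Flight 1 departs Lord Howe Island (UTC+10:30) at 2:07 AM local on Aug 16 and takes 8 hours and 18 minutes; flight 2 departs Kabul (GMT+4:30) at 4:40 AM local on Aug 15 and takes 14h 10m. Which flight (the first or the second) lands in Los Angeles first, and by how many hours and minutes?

the second, by 9 hours 35 minutes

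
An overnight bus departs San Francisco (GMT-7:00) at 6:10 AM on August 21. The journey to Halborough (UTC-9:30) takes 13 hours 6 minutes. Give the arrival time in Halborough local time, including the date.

4:46 PM on August 21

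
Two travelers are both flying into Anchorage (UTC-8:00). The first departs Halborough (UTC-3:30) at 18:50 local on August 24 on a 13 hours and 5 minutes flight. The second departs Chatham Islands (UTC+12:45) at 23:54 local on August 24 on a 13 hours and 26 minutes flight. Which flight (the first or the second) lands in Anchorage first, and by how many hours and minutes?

Flight 1 in UTC: 18:50 + 3:30 = 22:20 on Aug 24.
+13 hours and 5 minutes → arrive 11:25 UTC on Aug 25.
Flight 2 in UTC: 23:54 − 12:45 = 11:09 on Aug 24.
+13 hours and 26 minutes → arrive 00:35 UTC on Aug 25.
Flight 2 lands earlier by 10 hours 50 minutes.

the second, by 10 hours 50 minutes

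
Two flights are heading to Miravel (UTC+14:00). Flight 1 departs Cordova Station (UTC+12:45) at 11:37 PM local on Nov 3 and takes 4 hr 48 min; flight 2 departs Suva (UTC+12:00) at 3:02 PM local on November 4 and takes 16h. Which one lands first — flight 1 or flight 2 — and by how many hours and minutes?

Flight 1 in UTC: 11:37 PM − 12:45 = 10:52 AM on Nov 3.
+4 hours and 48 minutes → arrive 3:40 PM UTC on Nov 3.
Flight 2 in UTC: 3:02 PM − 12:00 = 3:02 AM on Nov 4.
+16 hours → arrive 7:02 PM UTC on Nov 4.
Flight 1 lands earlier by 27 hours 22 minutes.

the first, by 27 hours 22 minutes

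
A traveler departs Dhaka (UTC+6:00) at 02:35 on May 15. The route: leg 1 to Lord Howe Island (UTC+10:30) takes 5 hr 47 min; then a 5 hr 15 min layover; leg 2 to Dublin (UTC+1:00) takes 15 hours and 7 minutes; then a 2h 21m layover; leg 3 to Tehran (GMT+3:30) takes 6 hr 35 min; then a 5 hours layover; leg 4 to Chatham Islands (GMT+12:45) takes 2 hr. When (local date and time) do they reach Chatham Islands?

Convert departure to UTC: 02:35 − 6:00 = 20:35 UTC on May 14.
Add 5 hours 47 minutes leg 1 → 02:22 UTC (May 15).
Add 5 hours and 15 minutes layover in Lord Howe Island → 07:37 UTC.
Add 15 hours 7 minutes leg 2 → 22:44 UTC.
Add 2 hours and 21 minutes layover in Dublin → 01:05 UTC (May 16).
Add 6 hours 35 minutes leg 3 → 07:40 UTC.
Add 5 hours layover in Tehran → 12:40 UTC.
Add 2 hours leg 4 → 14:40 UTC.
Chatham Islands is UTC+12:45, so local arrival = 14:40 + 12:45 = 03:25 on May 17.

03:25 on May 17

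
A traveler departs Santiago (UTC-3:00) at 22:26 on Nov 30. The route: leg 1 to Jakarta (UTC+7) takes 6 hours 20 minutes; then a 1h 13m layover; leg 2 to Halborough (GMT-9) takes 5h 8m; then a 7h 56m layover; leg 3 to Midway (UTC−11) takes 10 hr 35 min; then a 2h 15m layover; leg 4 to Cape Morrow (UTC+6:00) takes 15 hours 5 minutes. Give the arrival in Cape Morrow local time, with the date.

Convert departure to UTC: 22:26 + 3:00 = 01:26 UTC on Dec 1.
Add 6 hours and 20 minutes leg 1 → 07:46 UTC.
Add 1 hour and 13 minutes layover in Jakarta → 08:59 UTC.
Add 5 hours and 8 minutes leg 2 → 14:07 UTC.
Add 7 hours and 56 minutes layover in Halborough → 22:03 UTC.
Add 10 hours and 35 minutes leg 3 → 08:38 UTC (Dec 2).
Add 2 hours and 15 minutes layover in Midway → 10:53 UTC.
Add 15 hours 5 minutes leg 4 → 01:58 UTC (Dec 3).
Cape Morrow is UTC+6:00, so local arrival = 01:58 + 6:00 = 07:58 on Dec 3.

07:58 on December 3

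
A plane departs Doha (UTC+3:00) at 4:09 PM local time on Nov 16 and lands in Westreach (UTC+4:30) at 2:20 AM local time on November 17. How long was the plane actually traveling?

8 hours 41 minutes

Departure in UTC: 4:09 PM − 3:00 = 1:09 PM on Nov 16.
Arrival in UTC: 2:20 AM − 4:30 = 9:50 PM on Nov 16.
Elapsed = 9:50 PM − 1:09 PM = 8 hours 41 minutes.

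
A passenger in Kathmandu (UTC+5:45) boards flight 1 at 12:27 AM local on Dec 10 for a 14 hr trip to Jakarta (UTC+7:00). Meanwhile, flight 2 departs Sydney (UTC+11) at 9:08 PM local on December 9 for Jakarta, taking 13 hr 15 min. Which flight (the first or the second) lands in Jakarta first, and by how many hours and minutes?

the second, by 9 hours 19 minutes

Flight 1 in UTC: 12:27 AM − 5:45 = 6:42 PM on Dec 9.
+14 hours → arrive 8:42 AM UTC on Dec 10.
Flight 2 in UTC: 9:08 PM − 11:00 = 10:08 AM on Dec 9.
+13 hours 15 minutes → arrive 11:23 PM UTC on Dec 9.
Flight 2 lands earlier by 9 hours 19 minutes.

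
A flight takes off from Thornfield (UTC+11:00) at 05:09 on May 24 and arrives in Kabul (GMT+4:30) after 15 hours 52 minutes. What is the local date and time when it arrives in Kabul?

Kabul is 6:30 behind Thornfield.
After 15 hours 52 minutes it is 21:01 in Thornfield.
Shift by the zone difference: 21:01 − 6:30 = 14:31 on May 24 in Kabul.

14:31 on May 24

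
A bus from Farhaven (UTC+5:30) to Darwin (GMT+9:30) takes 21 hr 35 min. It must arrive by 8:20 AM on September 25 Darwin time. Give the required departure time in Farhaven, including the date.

Target arrival in UTC: 8:20 AM − 9:30 = 10:50 PM on Sep 24.
Subtract 21 hours 35 minutes → departure 1:15 AM UTC on Sep 24.
Farhaven is UTC+5:30: 1:15 AM + 5:30 = 6:45 AM on Sep 24.

6:45 AM on September 24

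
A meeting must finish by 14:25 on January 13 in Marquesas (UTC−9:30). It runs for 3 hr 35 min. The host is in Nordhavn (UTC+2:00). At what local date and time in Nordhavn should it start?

Target end time in UTC: 14:25 + 9:30 = 23:55 on Jan 13.
Subtract 3 hours 35 minutes → start 20:20 UTC on Jan 13.
Nordhavn is UTC+2:00: 20:20 + 2:00 = 22:20 on Jan 13.

22:20 on January 13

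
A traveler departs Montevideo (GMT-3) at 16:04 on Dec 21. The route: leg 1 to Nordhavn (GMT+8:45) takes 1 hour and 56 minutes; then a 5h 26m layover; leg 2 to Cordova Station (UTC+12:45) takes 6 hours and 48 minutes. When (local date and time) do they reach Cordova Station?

Convert departure to UTC: 16:04 + 3:00 = 19:04 UTC on Dec 21.
Add 1 hour and 56 minutes leg 1 → 21:00 UTC.
Add 5 hours and 26 minutes layover in Nordhavn → 02:26 UTC (Dec 22).
Add 6 hours and 48 minutes leg 2 → 09:14 UTC.
Cordova Station is UTC+12:45, so local arrival = 09:14 + 12:45 = 21:59 on Dec 22.

21:59 on December 22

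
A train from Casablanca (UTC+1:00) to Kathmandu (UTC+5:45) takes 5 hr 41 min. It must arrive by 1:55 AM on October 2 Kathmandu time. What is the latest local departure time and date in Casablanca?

3:29 PM on October 1

Target arrival in UTC: 1:55 AM − 5:45 = 8:10 PM on Oct 1.
Subtract 5 hours 41 minutes → departure 2:29 PM UTC on Oct 1.
Casablanca is UTC+1:00: 2:29 PM + 1:00 = 3:29 PM on Oct 1.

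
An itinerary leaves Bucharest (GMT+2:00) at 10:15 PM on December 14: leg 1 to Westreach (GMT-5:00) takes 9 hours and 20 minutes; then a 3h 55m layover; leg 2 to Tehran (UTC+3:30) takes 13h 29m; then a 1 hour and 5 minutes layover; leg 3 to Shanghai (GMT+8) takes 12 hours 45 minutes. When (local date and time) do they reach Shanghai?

8:49 PM on December 16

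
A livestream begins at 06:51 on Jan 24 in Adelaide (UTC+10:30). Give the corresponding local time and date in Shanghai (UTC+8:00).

04:21 on January 24

In UTC: 06:51 − 10:30 = 20:21 on Jan 23.
Shanghai is UTC+8:00: 20:21 + 8:00 = 04:21 on Jan 24.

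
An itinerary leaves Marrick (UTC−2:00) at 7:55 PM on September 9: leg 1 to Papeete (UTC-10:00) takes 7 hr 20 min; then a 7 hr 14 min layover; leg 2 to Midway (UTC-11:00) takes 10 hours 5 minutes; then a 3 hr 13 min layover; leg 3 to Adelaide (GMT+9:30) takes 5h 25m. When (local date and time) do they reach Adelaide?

4:42 PM on Sep 11

Convert departure to UTC: 7:55 PM + 2:00 = 9:55 PM UTC on Sep 9.
Add 7 hours and 20 minutes leg 1 → 5:15 AM UTC (Sep 10).
Add 7 hours and 14 minutes layover in Papeete → 12:29 PM UTC.
Add 10 hours and 5 minutes leg 2 → 10:34 PM UTC.
Add 3 hours 13 minutes layover in Midway → 1:47 AM UTC (Sep 11).
Add 5 hours 25 minutes leg 3 → 7:12 AM UTC.
Adelaide is UTC+9:30, so local arrival = 7:12 AM + 9:30 = 4:42 PM on Sep 11.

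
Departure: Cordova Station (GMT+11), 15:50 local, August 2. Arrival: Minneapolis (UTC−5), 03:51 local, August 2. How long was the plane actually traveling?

4 hours 1 minute

Departure in UTC: 15:50 − 11:00 = 04:50 on Aug 2.
Arrival in UTC: 03:51 + 5:00 = 08:51 on Aug 2.
Elapsed = 08:51 − 04:50 = 4 hours 1 minute.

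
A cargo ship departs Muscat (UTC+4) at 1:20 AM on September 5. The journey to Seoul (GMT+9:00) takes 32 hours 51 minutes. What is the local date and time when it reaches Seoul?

3:11 PM on September 6

Convert departure to UTC: 1:20 AM − 4:00 = 9:20 PM UTC on Sep 4.
Add 32 hours 51 minutes travel time → 6:11 AM UTC (Sep 6).
Seoul is UTC+9:00, so local arrival = 6:11 AM + 9:00 = 3:11 PM on Sep 6.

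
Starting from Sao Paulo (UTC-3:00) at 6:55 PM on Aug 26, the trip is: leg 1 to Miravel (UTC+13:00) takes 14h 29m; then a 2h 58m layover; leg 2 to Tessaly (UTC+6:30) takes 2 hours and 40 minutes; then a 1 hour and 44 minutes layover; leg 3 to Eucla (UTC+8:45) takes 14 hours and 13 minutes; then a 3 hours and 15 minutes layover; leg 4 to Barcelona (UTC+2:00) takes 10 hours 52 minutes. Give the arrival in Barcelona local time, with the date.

2:06 AM on August 29

Convert departure to UTC: 6:55 PM + 3:00 = 9:55 PM UTC on Aug 26.
Add 14 hours 29 minutes leg 1 → 12:24 PM UTC (Aug 27).
Add 2 hours and 58 minutes layover in Miravel → 3:22 PM UTC.
Add 2 hours 40 minutes leg 2 → 6:02 PM UTC.
Add 1 hour and 44 minutes layover in Tessaly → 7:46 PM UTC.
Add 14 hours 13 minutes leg 3 → 9:59 AM UTC (Aug 28).
Add 3 hours and 15 minutes layover in Eucla → 1:14 PM UTC.
Add 10 hours and 52 minutes leg 4 → 12:06 AM UTC (Aug 29).
Barcelona is UTC+2:00, so local arrival = 12:06 AM + 2:00 = 2:06 AM on Aug 29.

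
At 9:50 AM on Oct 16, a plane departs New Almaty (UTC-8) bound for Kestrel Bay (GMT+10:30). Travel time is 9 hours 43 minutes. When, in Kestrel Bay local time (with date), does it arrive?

2:03 PM on October 17

Convert departure to UTC: 9:50 AM + 8:00 = 5:50 PM UTC on Oct 16.
Add 9 hours 43 minutes travel time → 3:33 AM UTC (Oct 17).
Kestrel Bay is UTC+10:30, so local arrival = 3:33 AM + 10:30 = 2:03 PM on Oct 17.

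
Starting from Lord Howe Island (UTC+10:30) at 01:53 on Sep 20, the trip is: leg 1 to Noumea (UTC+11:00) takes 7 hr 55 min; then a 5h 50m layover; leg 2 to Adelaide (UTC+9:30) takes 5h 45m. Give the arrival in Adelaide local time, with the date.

Convert departure to UTC: 01:53 − 10:30 = 15:23 UTC on Sep 19.
Add 7 hours 55 minutes leg 1 → 23:18 UTC.
Add 5 hours 50 minutes layover in Noumea → 05:08 UTC (Sep 20).
Add 5 hours and 45 minutes leg 2 → 10:53 UTC.
Adelaide is UTC+9:30, so local arrival = 10:53 + 9:30 = 20:23 on Sep 20.

20:23 on Sep 20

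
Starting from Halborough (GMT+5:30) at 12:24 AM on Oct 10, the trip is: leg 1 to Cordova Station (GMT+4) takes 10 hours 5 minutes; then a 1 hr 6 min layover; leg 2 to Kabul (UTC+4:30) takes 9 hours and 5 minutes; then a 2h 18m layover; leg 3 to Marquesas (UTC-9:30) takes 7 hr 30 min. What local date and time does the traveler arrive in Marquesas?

Convert departure to UTC: 12:24 AM − 5:30 = 6:54 PM UTC on Oct 9.
Add 10 hours 5 minutes leg 1 → 4:59 AM UTC (Oct 10).
Add 1 hour 6 minutes layover in Cordova Station → 6:05 AM UTC.
Add 9 hours and 5 minutes leg 2 → 3:10 PM UTC.
Add 2 hours and 18 minutes layover in Kabul → 5:28 PM UTC.
Add 7 hours 30 minutes leg 3 → 12:58 AM UTC (Oct 11).
Marquesas is UTC−9:30, so local arrival = 12:58 AM − 9:30 = 3:28 PM on Oct 10.

3:28 PM on October 10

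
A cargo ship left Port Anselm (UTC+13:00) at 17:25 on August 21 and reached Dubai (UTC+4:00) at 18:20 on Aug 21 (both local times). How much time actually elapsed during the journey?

Departure in UTC: 17:25 − 13:00 = 04:25 on Aug 21.
Arrival in UTC: 18:20 − 4:00 = 14:20 on Aug 21.
Elapsed = 14:20 − 04:25 = 9 hours 55 minutes.

9 hours 55 minutes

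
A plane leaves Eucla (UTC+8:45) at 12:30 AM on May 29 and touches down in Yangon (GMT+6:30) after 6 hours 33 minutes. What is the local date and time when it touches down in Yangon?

4:48 AM on May 29

Convert departure to UTC: 12:30 AM − 8:45 = 3:45 PM UTC on May 28.
Add 6 hours 33 minutes travel time → 10:18 PM UTC.
Yangon is UTC+6:30, so local arrival = 10:18 PM + 6:30 = 4:48 AM on May 29.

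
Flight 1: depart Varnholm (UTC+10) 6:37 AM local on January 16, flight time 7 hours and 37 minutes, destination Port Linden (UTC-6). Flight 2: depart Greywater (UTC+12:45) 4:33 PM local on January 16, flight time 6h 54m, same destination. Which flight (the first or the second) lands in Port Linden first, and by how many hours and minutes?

Flight 1 in UTC: 6:37 AM − 10:00 = 8:37 PM on Jan 15.
+7 hours and 37 minutes → arrive 4:14 AM UTC on Jan 16.
Flight 2 in UTC: 4:33 PM − 12:45 = 3:48 AM on Jan 16.
+6 hours and 54 minutes → arrive 10:42 AM UTC on Jan 16.
Flight 1 lands earlier by 6 hours 28 minutes.

the first, by 6 hours 28 minutes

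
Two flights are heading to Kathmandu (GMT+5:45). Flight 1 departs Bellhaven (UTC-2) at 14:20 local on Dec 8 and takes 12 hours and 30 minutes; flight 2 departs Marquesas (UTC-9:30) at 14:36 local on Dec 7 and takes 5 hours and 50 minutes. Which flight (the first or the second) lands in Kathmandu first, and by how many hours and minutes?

Flight 1 in UTC: 14:20 + 2:00 = 16:20 on Dec 8.
+12 hours 30 minutes → arrive 04:50 UTC on Dec 9.
Flight 2 in UTC: 14:36 + 9:30 = 00:06 on Dec 8.
+5 hours and 50 minutes → arrive 05:56 UTC on Dec 8.
Flight 2 lands earlier by 22 hours 54 minutes.

the second, by 22 hours 54 minutes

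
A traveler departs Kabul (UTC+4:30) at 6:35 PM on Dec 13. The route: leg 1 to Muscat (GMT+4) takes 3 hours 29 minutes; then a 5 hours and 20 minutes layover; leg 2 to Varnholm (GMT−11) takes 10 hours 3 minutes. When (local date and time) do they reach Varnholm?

Convert departure to UTC: 6:35 PM − 4:30 = 2:05 PM UTC on Dec 13.
Add 3 hours 29 minutes leg 1 → 5:34 PM UTC.
Add 5 hours 20 minutes layover in Muscat → 10:54 PM UTC.
Add 10 hours and 3 minutes leg 2 → 8:57 AM UTC (Dec 14).
Varnholm is UTC−11:00, so local arrival = 8:57 AM − 11:00 = 9:57 PM on Dec 13.

9:57 PM on December 13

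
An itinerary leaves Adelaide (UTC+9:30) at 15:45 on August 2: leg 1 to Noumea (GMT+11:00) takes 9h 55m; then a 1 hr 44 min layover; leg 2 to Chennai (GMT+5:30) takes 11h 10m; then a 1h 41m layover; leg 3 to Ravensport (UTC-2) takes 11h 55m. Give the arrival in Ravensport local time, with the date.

16:40 on August 3

Convert departure to UTC: 15:45 − 9:30 = 06:15 UTC on Aug 2.
Add 9 hours and 55 minutes leg 1 → 16:10 UTC.
Add 1 hour 44 minutes layover in Noumea → 17:54 UTC.
Add 11 hours and 10 minutes leg 2 → 05:04 UTC (Aug 3).
Add 1 hour 41 minutes layover in Chennai → 06:45 UTC.
Add 11 hours and 55 minutes leg 3 → 18:40 UTC.
Ravensport is UTC−2:00, so local arrival = 18:40 − 2:00 = 16:40 on Aug 3.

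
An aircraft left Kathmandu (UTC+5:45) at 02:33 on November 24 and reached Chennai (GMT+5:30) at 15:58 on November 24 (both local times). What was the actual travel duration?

Departure in UTC: 02:33 − 5:45 = 20:48 on Nov 23.
Arrival in UTC: 15:58 − 5:30 = 10:28 on Nov 24.
Elapsed = 10:28 − 20:48 (+1 day) = 13 hours 40 minutes.

13 hours 40 minutes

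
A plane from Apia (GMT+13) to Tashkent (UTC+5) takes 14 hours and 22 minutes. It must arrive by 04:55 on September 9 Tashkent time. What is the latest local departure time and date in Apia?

22:33 on September 8

Target arrival in UTC: 04:55 − 5:00 = 23:55 on Sep 8.
Subtract 14 hours and 22 minutes → departure 09:33 UTC on Sep 8.
Apia is UTC+13:00: 09:33 + 13:00 = 22:33 on Sep 8.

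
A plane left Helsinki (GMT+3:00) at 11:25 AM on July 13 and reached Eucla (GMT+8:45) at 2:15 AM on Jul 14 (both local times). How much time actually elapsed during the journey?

9 hours 5 minutes

Departure in UTC: 11:25 AM − 3:00 = 8:25 AM on Jul 13.
Arrival in UTC: 2:15 AM − 8:45 = 5:30 PM on Jul 13.
Elapsed = 5:30 PM − 8:25 AM = 9 hours 5 minutes.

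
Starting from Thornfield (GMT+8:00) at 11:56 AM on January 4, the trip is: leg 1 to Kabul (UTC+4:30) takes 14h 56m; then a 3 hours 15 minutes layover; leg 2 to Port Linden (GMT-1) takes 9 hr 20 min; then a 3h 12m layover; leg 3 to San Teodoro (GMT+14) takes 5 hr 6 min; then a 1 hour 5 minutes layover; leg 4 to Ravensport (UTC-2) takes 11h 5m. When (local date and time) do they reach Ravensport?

Convert departure to UTC: 11:56 AM − 8:00 = 3:56 AM UTC on Jan 4.
Add 14 hours 56 minutes leg 1 → 6:52 PM UTC.
Add 3 hours and 15 minutes layover in Kabul → 10:07 PM UTC.
Add 9 hours and 20 minutes leg 2 → 7:27 AM UTC (Jan 5).
Add 3 hours and 12 minutes layover in Port Linden → 10:39 AM UTC.
Add 5 hours 6 minutes leg 3 → 3:45 PM UTC.
Add 1 hour and 5 minutes layover in San Teodoro → 4:50 PM UTC.
Add 11 hours and 5 minutes leg 4 → 3:55 AM UTC (Jan 6).
Ravensport is UTC−2:00, so local arrival = 3:55 AM − 2:00 = 1:55 AM on Jan 6.

1:55 AM on January 6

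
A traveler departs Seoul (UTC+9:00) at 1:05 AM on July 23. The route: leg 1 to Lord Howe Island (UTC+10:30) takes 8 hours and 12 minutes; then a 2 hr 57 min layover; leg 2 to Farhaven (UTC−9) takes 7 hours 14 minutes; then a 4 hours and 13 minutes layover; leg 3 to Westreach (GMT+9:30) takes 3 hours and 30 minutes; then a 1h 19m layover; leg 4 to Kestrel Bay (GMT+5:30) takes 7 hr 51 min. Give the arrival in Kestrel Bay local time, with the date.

8:51 AM on July 24

Convert departure to UTC: 1:05 AM − 9:00 = 4:05 PM UTC on Jul 22.
Add 8 hours 12 minutes leg 1 → 12:17 AM UTC (Jul 23).
Add 2 hours 57 minutes layover in Lord Howe Island → 3:14 AM UTC.
Add 7 hours and 14 minutes leg 2 → 10:28 AM UTC.
Add 4 hours 13 minutes layover in Farhaven → 2:41 PM UTC.
Add 3 hours 30 minutes leg 3 → 6:11 PM UTC.
Add 1 hour 19 minutes layover in Westreach → 7:30 PM UTC.
Add 7 hours and 51 minutes leg 4 → 3:21 AM UTC (Jul 24).
Kestrel Bay is UTC+5:30, so local arrival = 3:21 AM + 5:30 = 8:51 AM on Jul 24.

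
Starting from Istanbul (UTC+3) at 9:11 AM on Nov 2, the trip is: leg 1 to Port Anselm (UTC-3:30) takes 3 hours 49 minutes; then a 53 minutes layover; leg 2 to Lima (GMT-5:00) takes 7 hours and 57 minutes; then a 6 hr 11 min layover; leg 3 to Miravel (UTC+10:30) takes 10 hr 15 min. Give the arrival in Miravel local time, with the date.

9:46 PM on November 3

Convert departure to UTC: 9:11 AM − 3:00 = 6:11 AM UTC on Nov 2.
Add 3 hours and 49 minutes leg 1 → 10:00 AM UTC.
Add 53 minutes layover in Port Anselm → 10:53 AM UTC.
Add 7 hours and 57 minutes leg 2 → 6:50 PM UTC.
Add 6 hours 11 minutes layover in Lima → 1:01 AM UTC (Nov 3).
Add 10 hours and 15 minutes leg 3 → 11:16 AM UTC.
Miravel is UTC+10:30, so local arrival = 11:16 AM + 10:30 = 9:46 PM on Nov 3.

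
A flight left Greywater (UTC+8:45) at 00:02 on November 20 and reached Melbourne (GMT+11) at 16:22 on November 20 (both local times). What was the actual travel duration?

14 hours 5 minutes

Departure in UTC: 00:02 − 8:45 = 15:17 on Nov 19.
Arrival in UTC: 16:22 − 11:00 = 05:22 on Nov 20.
Elapsed = 05:22 − 15:17 (+1 day) = 14 hours 5 minutes.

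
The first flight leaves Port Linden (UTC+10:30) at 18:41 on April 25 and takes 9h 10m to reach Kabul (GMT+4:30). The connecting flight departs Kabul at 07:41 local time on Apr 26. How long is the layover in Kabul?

9 hours 50 minutes

Convert departure to UTC: 18:41 − 10:30 = 08:11 UTC on Apr 25.
Add 9 hours and 10 minutes flight time → 17:21 UTC.
Kabul is UTC+4:30, so local arrival = 17:21 + 4:30 = 21:51 on Apr 25.
Layover = 07:41 − 21:51 (+1 day) = 9 hours 50 minutes.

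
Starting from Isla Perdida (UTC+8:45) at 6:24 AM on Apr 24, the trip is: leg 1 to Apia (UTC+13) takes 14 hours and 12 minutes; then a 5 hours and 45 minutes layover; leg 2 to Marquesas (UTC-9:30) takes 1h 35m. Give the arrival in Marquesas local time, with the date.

9:41 AM on April 24

Convert departure to UTC: 6:24 AM − 8:45 = 9:39 PM UTC on Apr 23.
Add 14 hours and 12 minutes leg 1 → 11:51 AM UTC (Apr 24).
Add 5 hours 45 minutes layover in Apia → 5:36 PM UTC.
Add 1 hour and 35 minutes leg 2 → 7:11 PM UTC.
Marquesas is UTC−9:30, so local arrival = 7:11 PM − 9:30 = 9:41 AM on Apr 24.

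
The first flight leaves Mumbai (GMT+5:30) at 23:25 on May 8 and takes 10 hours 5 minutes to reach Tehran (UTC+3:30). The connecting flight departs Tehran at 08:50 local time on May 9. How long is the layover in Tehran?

1 hour 20 minutes

Convert departure to UTC: 23:25 − 5:30 = 17:55 UTC on May 8.
Add 10 hours and 5 minutes flight time → 04:00 UTC (May 9).
Tehran is UTC+3:30, so local arrival = 04:00 + 3:30 = 07:30 on May 9.
Layover = 08:50 − 07:30 = 1 hour 20 minutes.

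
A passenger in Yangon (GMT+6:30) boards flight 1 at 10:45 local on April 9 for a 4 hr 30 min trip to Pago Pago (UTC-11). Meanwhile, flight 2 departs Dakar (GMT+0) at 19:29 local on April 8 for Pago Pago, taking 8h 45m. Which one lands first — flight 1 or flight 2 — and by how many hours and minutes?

Flight 1 in UTC: 10:45 − 6:30 = 04:15 on Apr 9.
+4 hours and 30 minutes → arrive 08:45 UTC on Apr 9.
Flight 2 departs at 19:29 UTC (Apr 8).
+8 hours 45 minutes → arrive 04:14 UTC on Apr 9.
Flight 2 lands earlier by 4 hours 31 minutes.

the second, by 4 hours 31 minutes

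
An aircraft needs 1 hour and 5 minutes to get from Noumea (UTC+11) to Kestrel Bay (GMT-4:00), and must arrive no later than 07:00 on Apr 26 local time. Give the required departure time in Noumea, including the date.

20:55 on Apr 26

Target arrival in UTC: 07:00 + 4:00 = 11:00 on Apr 26.
Subtract 1 hour and 5 minutes → departure 09:55 UTC on Apr 26.
Noumea is UTC+11:00: 09:55 + 11:00 = 20:55 on Apr 26.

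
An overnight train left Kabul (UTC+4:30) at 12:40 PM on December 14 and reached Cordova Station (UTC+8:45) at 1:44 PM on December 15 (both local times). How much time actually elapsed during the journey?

Departure in UTC: 12:40 PM − 4:30 = 8:10 AM on Dec 14.
Arrival in UTC: 1:44 PM − 8:45 = 4:59 AM on Dec 15.
Elapsed = 4:59 AM − 8:10 AM (+1 day) = 20 hours 49 minutes.

20 hours 49 minutes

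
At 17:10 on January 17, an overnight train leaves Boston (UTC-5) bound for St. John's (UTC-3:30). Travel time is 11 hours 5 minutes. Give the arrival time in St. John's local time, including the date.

St. John's is 1:30 ahead of Boston.
After 11 hours and 5 minutes it is 04:15 (Jan 18) in Boston.
Shift by the zone difference: 04:15 + 1:30 = 05:45 on Jan 18 in St. John's.

05:45 on Jan 18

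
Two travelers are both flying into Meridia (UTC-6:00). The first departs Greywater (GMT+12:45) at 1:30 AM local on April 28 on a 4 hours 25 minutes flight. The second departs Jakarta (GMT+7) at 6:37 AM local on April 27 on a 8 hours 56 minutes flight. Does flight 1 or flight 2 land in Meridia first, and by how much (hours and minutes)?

the second, by 8 hours 37 minutes

Flight 1 in UTC: 1:30 AM − 12:45 = 12:45 PM on Apr 27.
+4 hours 25 minutes → arrive 5:10 PM UTC on Apr 27.
Flight 2 in UTC: 6:37 AM − 7:00 = 11:37 PM on Apr 26.
+8 hours and 56 minutes → arrive 8:33 AM UTC on Apr 27.
Flight 2 lands earlier by 8 hours 37 minutes.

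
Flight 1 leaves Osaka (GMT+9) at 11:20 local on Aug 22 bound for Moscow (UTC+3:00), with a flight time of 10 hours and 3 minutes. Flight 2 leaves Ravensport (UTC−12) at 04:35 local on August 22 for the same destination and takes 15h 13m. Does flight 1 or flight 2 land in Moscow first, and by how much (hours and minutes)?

the first, by 19 hours 25 minutes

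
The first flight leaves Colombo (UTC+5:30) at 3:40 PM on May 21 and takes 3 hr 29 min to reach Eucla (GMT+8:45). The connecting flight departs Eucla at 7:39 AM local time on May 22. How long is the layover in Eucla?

Convert departure to UTC: 3:40 PM − 5:30 = 10:10 AM UTC on May 21.
Add 3 hours and 29 minutes flight time → 1:39 PM UTC.
Eucla is UTC+8:45, so local arrival = 1:39 PM + 8:45 = 10:24 PM on May 21.
Layover = 7:39 AM − 10:24 PM (+1 day) = 9 hours 15 minutes.

9 hours 15 minutes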